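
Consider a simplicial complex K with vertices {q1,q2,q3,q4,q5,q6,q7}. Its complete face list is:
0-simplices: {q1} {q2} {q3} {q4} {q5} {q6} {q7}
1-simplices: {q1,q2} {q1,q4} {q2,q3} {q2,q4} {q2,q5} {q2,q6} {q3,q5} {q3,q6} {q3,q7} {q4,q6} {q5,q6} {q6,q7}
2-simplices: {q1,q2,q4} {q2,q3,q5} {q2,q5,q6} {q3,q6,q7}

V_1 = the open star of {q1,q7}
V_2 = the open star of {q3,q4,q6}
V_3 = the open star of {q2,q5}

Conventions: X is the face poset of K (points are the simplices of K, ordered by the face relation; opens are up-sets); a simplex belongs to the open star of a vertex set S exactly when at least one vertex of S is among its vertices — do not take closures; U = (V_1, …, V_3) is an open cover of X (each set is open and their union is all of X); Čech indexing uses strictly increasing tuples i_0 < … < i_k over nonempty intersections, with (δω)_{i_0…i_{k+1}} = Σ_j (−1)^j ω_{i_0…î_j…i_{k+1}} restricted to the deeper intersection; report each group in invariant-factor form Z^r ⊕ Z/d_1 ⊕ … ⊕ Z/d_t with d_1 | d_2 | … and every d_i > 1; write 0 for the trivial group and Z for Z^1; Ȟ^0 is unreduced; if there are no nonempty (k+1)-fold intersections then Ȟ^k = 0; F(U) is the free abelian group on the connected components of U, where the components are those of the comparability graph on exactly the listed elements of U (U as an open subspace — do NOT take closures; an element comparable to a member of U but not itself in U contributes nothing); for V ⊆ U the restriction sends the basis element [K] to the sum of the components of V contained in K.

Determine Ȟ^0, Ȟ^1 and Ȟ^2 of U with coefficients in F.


nerve of the cover:
  V1={{q1},{q7},{q1,q2},{q1,q4},{q3,q7},{q6,q7},{q1,q2,q4},{q3,q6,q7}} V2={{q3},{q4},{q6},{q1,q4},{q2,q3},{q2,q4},{q2,q6},{q3,q5},{q3,q6},{q3,q7},{q4,q6},{q5,q6},{q6,q7},{q1,q2,q4},{q2,q3,q5},{q2,q5,q6},{q3,q6,q7}} V3={{q2},{q5},{q1,q2},{q2,q3},{q2,q4},{q2,q5},{q2,q6},{q3,q5},{q5,q6},{q1,q2,q4},{q2,q3,q5},{q2,q5,q6}}
  V12={{q1,q4},{q3,q7},{q6,q7},{q1,q2,q4},{q3,q6,q7}} V13={{q1,q2},{q1,q2,q4}} V23={{q2,q3},{q2,q4},{q2,q6},{q3,q5},{q5,q6},{q1,q2,q4},{q2,q3,q5},{q2,q5,q6}}
  V123={{q1,q2,q4}}
components per intersection:
  V1: {{q1},{q1,q2},{q1,q4},{q1,q2,q4}} {{q7},{q3,q7},{q6,q7},{q3,q6,q7}}
  V2: {{q3},{q4},{q6},{q1,q4},{q2,q3},{q2,q4},{q2,q6},{q3,q5},{q3,q6},{q3,q7},{q4,q6},{q5,q6},{q6,q7},{q1,q2,q4},{q2,q3,q5},{q2,q5,q6},{q3,q6,q7}}
  V3: {{q2},{q5},{q1,q2},{q2,q3},{q2,q4},{q2,q5},{q2,q6},{q3,q5},{q5,q6},{q1,q2,q4},{q2,q3,q5},{q2,q5,q6}}
  V12: {{q1,q4},{q1,q2,q4}} {{q3,q7},{q6,q7},{q3,q6,q7}}
  V13: {{q1,q2},{q1,q2,q4}}
  V23: {{q2,q3},{q3,q5},{q2,q3,q5}} {{q2,q4},{q1,q2,q4}} {{q2,q6},{q5,q6},{q2,q5,q6}}
  V123: {{q1,q2,q4}}
C dims 4,6,1; δ0: rk 3, SNF 1^3; δ1: rk 1, SNF 1^1
Ȟ^0 = (4 − 3) − 0 = 1, so Ȟ^0 ≅ Z
Ȟ^1 = (6 − 1) − 3 = 2, so Ȟ^1 ≅ Z^2
Ȟ^2 = (1 − 0) − 1 = 0, so Ȟ^2 ≅ 0

Ȟ^0 = Z, Ȟ^1 = Z^2, Ȟ^2 = 0


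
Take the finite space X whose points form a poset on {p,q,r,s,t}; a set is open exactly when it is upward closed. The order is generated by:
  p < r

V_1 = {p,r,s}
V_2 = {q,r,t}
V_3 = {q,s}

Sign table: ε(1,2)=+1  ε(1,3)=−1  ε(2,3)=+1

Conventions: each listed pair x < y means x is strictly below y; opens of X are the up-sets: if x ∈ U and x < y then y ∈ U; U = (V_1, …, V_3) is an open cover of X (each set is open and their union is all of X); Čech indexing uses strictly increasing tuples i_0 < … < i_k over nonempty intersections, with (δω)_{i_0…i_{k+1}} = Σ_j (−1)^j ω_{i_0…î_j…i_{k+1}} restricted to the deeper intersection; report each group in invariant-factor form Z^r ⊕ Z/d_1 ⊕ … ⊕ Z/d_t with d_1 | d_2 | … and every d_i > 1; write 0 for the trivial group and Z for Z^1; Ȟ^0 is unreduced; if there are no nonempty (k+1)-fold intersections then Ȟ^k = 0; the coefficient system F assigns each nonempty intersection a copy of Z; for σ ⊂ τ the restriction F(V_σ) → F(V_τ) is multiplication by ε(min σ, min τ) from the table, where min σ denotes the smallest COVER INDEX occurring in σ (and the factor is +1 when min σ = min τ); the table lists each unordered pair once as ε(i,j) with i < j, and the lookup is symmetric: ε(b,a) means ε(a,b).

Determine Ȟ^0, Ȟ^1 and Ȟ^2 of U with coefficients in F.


nonempty intersections:
  V12={r} V13={s} V23={q}
C dims 3,3; δ0: rk 3, SNF 1^2·2
Ȟ^0: (3−3)−0=0 ⇒ 0
Ȟ^1: (3−0)−3=0 plus torsion [2] ⇒ Z/2
Ȟ^2: (0−0)−0=0 ⇒ 0

Ȟ^0 ≅ 0, Ȟ^1 ≅ Z/2, Ȟ^2 ≅ 0


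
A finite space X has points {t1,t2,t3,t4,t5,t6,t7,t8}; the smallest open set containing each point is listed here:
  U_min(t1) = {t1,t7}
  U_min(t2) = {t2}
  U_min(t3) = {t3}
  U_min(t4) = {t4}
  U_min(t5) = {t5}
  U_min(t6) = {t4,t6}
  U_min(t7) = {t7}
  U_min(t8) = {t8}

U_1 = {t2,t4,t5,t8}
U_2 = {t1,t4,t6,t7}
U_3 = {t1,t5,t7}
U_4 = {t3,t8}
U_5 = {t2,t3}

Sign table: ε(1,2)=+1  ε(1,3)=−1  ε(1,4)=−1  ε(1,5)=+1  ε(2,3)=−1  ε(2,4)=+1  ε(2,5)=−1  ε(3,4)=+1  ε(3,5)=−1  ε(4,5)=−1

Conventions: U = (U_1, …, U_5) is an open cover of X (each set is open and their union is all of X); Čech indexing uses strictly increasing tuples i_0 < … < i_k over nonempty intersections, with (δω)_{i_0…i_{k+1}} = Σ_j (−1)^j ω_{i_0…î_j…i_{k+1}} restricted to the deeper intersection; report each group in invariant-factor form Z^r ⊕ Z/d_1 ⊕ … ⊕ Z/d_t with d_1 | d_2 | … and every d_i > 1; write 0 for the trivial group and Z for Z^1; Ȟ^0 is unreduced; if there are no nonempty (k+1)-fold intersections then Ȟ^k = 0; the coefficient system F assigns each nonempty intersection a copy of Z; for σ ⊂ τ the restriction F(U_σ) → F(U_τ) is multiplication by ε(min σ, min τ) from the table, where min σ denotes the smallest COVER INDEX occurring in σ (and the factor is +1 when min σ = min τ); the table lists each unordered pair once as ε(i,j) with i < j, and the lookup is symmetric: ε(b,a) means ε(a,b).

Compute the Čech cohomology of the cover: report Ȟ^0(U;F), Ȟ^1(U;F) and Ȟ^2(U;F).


intersection data:
  U12={t4} U13={t5} U14={t8} U15={t2} U23={t1,t7} U45={t3}
C dims 5,6; δ0: rk 4, SNF 1^4
Ȟ^0 = (5 − 4) − 0 = 1, so Ȟ^0 ≅ Z
Ȟ^1 = (6 − 0) − 4 = 2, so Ȟ^1 ≅ Z^2
Ȟ^2 = (0 − 0) − 0 = 0, so Ȟ^2 ≅ 0

Ȟ^0(U;F) ≅ Z,  Ȟ^1(U;F) ≅ Z^2,  Ȟ^2(U;F) ≅ 0


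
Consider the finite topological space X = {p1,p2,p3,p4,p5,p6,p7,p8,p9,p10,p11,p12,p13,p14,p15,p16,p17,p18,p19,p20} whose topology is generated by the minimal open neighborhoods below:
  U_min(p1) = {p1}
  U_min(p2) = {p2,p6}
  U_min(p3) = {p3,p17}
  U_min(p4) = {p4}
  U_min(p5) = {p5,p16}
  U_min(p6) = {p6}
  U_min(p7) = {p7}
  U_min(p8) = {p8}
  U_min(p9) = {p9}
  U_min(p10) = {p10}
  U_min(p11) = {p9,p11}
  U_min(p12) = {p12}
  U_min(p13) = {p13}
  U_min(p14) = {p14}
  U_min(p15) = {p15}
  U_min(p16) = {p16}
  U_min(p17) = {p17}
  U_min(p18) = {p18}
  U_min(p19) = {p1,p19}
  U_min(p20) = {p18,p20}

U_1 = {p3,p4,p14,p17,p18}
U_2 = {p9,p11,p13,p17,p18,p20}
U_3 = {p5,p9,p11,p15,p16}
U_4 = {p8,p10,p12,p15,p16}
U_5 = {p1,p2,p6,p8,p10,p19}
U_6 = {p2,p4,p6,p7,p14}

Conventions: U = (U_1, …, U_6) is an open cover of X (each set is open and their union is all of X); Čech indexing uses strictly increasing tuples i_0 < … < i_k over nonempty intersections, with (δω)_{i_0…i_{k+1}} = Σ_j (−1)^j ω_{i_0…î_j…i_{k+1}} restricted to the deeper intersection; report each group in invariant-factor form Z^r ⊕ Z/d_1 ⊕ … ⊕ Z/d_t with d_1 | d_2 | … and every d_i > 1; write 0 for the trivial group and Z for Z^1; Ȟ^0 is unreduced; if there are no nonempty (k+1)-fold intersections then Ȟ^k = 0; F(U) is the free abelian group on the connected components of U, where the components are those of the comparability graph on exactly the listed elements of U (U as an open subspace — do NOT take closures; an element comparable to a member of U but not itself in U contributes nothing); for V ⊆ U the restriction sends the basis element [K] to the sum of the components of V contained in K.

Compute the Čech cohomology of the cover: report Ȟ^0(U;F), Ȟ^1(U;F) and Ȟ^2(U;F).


cover nerve:
  U12={p17,p18} U16={p4,p14} U23={p9,p11} U34={p15,p16} U45={p8,p10} U56={p2,p6}
components per intersection:
  U1: {p3,p17} {p4} {p14} {p18}
  U2: {p9,p11} {p13} {p17} {p18,p20}
  U3: {p5,p16} {p9,p11} {p15}
  U4: {p8} {p10} {p12} {p15} {p16}
  U5: {p1,p19} {p2,p6} {p8} {p10}
  U6: {p2,p6} {p4} {p7} {p14}
  U12: {p17} {p18}
  U16: {p4} {p14}
  U23: {p9,p11}
  U34: {p15} {p16}
  U45: {p8} {p10}
  U56: {p2,p6}
C dims 24,10; δ0: rk 10, SNF 1^10
Ȟ^0: (24−10)−0=14 ⇒ Z^14
Ȟ^1: (10−0)−10=0 ⇒ 0
Ȟ^2: (0−0)−0=0 ⇒ 0

Ȟ^0 ≅ Z^14,  Ȟ^1 ≅ 0,  Ȟ^2 ≅ 0


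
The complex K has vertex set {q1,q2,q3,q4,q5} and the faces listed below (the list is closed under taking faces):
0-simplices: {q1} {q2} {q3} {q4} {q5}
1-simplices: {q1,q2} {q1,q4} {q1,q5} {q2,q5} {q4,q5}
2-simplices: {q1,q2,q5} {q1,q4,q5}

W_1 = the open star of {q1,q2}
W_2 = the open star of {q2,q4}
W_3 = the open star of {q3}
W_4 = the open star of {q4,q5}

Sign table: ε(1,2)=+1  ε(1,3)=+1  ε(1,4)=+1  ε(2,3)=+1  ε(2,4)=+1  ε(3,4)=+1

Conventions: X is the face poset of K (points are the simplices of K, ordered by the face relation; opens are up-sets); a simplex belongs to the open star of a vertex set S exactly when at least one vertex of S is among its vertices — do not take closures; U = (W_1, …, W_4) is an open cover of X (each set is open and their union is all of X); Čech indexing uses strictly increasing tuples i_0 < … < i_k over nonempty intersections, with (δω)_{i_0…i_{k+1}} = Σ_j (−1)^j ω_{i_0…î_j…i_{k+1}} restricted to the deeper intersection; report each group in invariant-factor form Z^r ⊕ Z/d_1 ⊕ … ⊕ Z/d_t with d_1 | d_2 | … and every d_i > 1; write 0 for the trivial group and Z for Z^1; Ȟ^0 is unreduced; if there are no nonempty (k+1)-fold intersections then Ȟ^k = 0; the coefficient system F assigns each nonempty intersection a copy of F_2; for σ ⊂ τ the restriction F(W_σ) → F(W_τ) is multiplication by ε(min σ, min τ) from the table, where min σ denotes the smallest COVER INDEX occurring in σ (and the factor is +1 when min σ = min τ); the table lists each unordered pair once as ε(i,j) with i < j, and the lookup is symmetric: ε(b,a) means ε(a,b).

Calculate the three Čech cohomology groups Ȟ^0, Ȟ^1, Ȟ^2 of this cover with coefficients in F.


cover nerve:
  W1={{q1},{q2},{q1,q2},{q1,q4},{q1,q5},{q2,q5},{q1,q2,q5},{q1,q4,q5}} W2={{q2},{q4},{q1,q2},{q1,q4},{q2,q5},{q4,q5},{q1,q2,q5},{q1,q4,q5}} W3={{q3}} W4={{q4},{q5},{q1,q4},{q1,q5},{q2,q5},{q4,q5},{q1,q2,q5},{q1,q4,q5}}
  W12={{q2},{q1,q2},{q1,q4},{q2,q5},{q1,q2,q5},{q1,q4,q5}} W14={{q1,q4},{q1,q5},{q2,q5},{q1,q2,q5},{q1,q4,q5}} W24={{q4},{q1,q4},{q2,q5},{q4,q5},{q1,q2,q5},{q1,q4,q5}}
  W124={{q1,q4},{q2,q5},{q1,q2,q5},{q1,q4,q5}}
C dims 4,3,1; δ0: rk_F2 2; δ1: rk_F2 1
Ȟ^0: (4−2)−0=2 ⇒ Z/2 ⊕ Z/2
Ȟ^1: (3−1)−2=0 ⇒ 0
Ȟ^2: (1−0)−1=0 ⇒ 0

Ȟ^0 ≅ Z/2 ⊕ Z/2; Ȟ^1 ≅ 0; Ȟ^2 ≅ 0


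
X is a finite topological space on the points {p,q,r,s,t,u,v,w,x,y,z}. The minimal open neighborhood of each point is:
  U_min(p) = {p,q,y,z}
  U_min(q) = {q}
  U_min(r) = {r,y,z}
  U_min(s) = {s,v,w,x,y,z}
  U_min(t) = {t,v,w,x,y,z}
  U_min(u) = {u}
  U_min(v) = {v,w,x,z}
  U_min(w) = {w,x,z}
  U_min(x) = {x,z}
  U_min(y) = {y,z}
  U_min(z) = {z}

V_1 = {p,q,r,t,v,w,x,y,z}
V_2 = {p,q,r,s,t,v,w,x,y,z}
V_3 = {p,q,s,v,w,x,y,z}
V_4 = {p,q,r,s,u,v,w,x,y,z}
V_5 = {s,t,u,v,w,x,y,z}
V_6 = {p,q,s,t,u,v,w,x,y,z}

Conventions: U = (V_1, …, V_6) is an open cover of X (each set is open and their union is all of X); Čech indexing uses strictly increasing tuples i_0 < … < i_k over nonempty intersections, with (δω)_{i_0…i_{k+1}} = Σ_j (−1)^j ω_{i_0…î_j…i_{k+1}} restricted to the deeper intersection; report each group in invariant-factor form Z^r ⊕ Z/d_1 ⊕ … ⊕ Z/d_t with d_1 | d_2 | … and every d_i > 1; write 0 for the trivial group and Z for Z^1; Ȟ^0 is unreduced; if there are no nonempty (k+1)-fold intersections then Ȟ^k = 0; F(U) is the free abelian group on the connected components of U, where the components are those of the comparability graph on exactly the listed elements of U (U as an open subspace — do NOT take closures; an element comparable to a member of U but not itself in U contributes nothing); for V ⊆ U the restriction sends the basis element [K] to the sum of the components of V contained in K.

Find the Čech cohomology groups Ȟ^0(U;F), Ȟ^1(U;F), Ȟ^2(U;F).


nonempty intersections:
  V12={p,q,r,t,v,w,x,y,z} V13={p,q,v,w,x,y,z} V14={p,q,r,v,w,x,y,z} V15={t,v,w,x,y,z} V16={p,q,t,v,w,x,y,z} V23={p,q,s,v,w,x,y,z} V24={p,q,r,s,v,w,x,y,z} V25={s,t,v,w,x,y,z} V26={p,q,s,t,v,w,x,y,z} V34={p,q,s,v,w,x,y,z} V35={s,v,w,x,y,z} V36={p,q,s,v,w,x,y,z} V45={s,u,v,w,x,y,z} V46={p,q,s,u,v,w,x,y,z} V56={s,t,u,v,w,x,y,z}
  V123={p,q,v,w,x,y,z} V124={p,q,r,v,w,x,y,z} V125={t,v,w,x,y,z} V126={p,q,t,v,w,x,y,z} V134={p,q,v,w,x,y,z} V135={v,w,x,y,z} V136={p,q,v,w,x,y,z} V145={v,w,x,y,z} V146={p,q,v,w,x,y,z} V156={t,v,w,x,y,z} V234={p,q,s,v,w,x,y,z} V235={s,v,w,x,y,z} V236={p,q,s,v,w,x,y,z} V245={s,v,w,x,y,z} V246={p,q,s,v,w,x,y,z} V256={s,t,v,w,x,y,z} V345={s,v,w,x,y,z} V346={p,q,s,v,w,x,y,z} V356={s,v,w,x,y,z} V456={s,u,v,w,x,y,z}
  V1234={p,q,v,w,x,y,z} V1235={v,w,x,y,z} V1236={p,q,v,w,x,y,z} V1245={v,w,x,y,z} V1246={p,q,v,w,x,y,z} V1256={t,v,w,x,y,z} V1345={v,w,x,y,z} V1346={p,q,v,w,x,y,z} V1356={v,w,x,y,z} V1456={v,w,x,y,z} V2345={s,v,w,x,y,z} V2346={p,q,s,v,w,x,y,z} V2356={s,v,w,x,y,z} V2456={s,v,w,x,y,z} V3456={s,v,w,x,y,z}
  V12345={v,w,x,y,z} V12346={p,q,v,w,x,y,z} V12356={v,w,x,y,z} V12456={v,w,x,y,z} V13456={v,w,x,y,z} V23456={s,v,w,x,y,z}
  V123456={v,w,x,y,z}
components per intersection:
  V1: {p,q,r,t,v,w,x,y,z}
  V2: {p,q,r,s,t,v,w,x,y,z}
  V3: {p,q,s,v,w,x,y,z}
  V4: {p,q,r,s,v,w,x,y,z} {u}
  V5: {s,t,v,w,x,y,z} {u}
  V6: {p,q,s,t,v,w,x,y,z} {u}
  V12: {p,q,r,t,v,w,x,y,z}
  V13: {p,q,v,w,x,y,z}
  V14: {p,q,r,v,w,x,y,z}
  V15: {t,v,w,x,y,z}
  V16: {p,q,t,v,w,x,y,z}
  V23: {p,q,s,v,w,x,y,z}
  V24: {p,q,r,s,v,w,x,y,z}
  V25: {s,t,v,w,x,y,z}
  V26: {p,q,s,t,v,w,x,y,z}
  V34: {p,q,s,v,w,x,y,z}
  V35: {s,v,w,x,y,z}
  V36: {p,q,s,v,w,x,y,z}
  V45: {s,v,w,x,y,z} {u}
  V46: {p,q,s,v,w,x,y,z} {u}
  V56: {s,t,v,w,x,y,z} {u}
  V123: {p,q,v,w,x,y,z}
  V124: {p,q,r,v,w,x,y,z}
  V125: {t,v,w,x,y,z}
  V126: {p,q,t,v,w,x,y,z}
  V134: {p,q,v,w,x,y,z}
  V135: {v,w,x,y,z}
  V136: {p,q,v,w,x,y,z}
  V145: {v,w,x,y,z}
  V146: {p,q,v,w,x,y,z}
  V156: {t,v,w,x,y,z}
  V234: {p,q,s,v,w,x,y,z}
  V235: {s,v,w,x,y,z}
  V236: {p,q,s,v,w,x,y,z}
  V245: {s,v,w,x,y,z}
  V246: {p,q,s,v,w,x,y,z}
  V256: {s,t,v,w,x,y,z}
  V345: {s,v,w,x,y,z}
  V346: {p,q,s,v,w,x,y,z}
  V356: {s,v,w,x,y,z}
  V456: {s,v,w,x,y,z} {u}
  V1234: {p,q,v,w,x,y,z}
  V1235: {v,w,x,y,z}
  V1236: {p,q,v,w,x,y,z}
  V1245: {v,w,x,y,z}
  V1246: {p,q,v,w,x,y,z}
  V1256: {t,v,w,x,y,z}
  V1345: {v,w,x,y,z}
  V1346: {p,q,v,w,x,y,z}
  V1356: {v,w,x,y,z}
  V1456: {v,w,x,y,z}
  V2345: {s,v,w,x,y,z}
  V2346: {p,q,s,v,w,x,y,z}
  V2356: {s,v,w,x,y,z}
  V2456: {s,v,w,x,y,z}
  V3456: {s,v,w,x,y,z}
  V12345: {v,w,x,y,z}
  V12346: {p,q,v,w,x,y,z}
  V12356: {v,w,x,y,z}
  V12456: {v,w,x,y,z}
  V13456: {v,w,x,y,z}
  V23456: {s,v,w,x,y,z}
  V123456: {v,w,x,y,z}
C dims 9,18,21,15; δ0: rk 7, SNF 1^7; δ1: rk 11, SNF 1^11; δ2: rk 10, SNF 1^10
Ȟ^0: (9−7)−0=2 ⇒ Z^2
Ȟ^1: (18−11)−7=0 ⇒ 0
Ȟ^2: (21−10)−11=0 ⇒ 0

Ȟ^0(U;F) ≅ Z^2,  Ȟ^1(U;F) ≅ 0,  Ȟ^2(U;F) ≅ 0


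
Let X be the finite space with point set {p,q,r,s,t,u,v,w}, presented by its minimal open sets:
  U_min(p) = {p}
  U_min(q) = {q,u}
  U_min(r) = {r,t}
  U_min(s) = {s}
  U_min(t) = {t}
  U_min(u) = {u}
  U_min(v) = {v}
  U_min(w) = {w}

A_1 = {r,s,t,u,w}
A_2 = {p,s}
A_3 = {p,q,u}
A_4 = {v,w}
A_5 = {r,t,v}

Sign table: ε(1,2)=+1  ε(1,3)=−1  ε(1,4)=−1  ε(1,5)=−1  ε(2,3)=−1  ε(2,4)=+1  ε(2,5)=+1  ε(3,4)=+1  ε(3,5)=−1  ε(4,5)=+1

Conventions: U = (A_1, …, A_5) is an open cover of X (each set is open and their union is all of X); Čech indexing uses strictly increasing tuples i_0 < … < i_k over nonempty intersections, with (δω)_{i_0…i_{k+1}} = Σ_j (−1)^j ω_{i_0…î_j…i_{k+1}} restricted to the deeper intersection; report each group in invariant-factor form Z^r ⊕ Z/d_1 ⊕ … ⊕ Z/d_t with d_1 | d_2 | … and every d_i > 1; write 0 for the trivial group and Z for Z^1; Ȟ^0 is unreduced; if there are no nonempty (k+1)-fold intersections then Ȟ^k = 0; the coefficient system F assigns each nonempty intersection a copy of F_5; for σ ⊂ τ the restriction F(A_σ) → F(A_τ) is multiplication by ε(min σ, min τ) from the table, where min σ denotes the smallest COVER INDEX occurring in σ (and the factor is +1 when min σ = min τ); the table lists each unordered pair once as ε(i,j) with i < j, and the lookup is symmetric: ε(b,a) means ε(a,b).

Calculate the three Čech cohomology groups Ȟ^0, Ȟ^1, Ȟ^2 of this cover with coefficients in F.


Ȟ^0 = Z/5, Ȟ^1 = Z/5 ⊕ Z/5, Ȟ^2 = 0

nerve of the cover:
  A12={s} A13={u} A14={w} A15={r,t} A23={p} A45={v}
C dims 5,6; δ0: rk_F5 4
Ȟ^0 = (5 − 4) − 0 = 1, so Ȟ^0 ≅ Z/5
Ȟ^1 = (6 − 0) − 4 = 2, so Ȟ^1 ≅ Z/5 ⊕ Z/5
Ȟ^2 = (0 − 0) − 0 = 0, so Ȟ^2 ≅ 0


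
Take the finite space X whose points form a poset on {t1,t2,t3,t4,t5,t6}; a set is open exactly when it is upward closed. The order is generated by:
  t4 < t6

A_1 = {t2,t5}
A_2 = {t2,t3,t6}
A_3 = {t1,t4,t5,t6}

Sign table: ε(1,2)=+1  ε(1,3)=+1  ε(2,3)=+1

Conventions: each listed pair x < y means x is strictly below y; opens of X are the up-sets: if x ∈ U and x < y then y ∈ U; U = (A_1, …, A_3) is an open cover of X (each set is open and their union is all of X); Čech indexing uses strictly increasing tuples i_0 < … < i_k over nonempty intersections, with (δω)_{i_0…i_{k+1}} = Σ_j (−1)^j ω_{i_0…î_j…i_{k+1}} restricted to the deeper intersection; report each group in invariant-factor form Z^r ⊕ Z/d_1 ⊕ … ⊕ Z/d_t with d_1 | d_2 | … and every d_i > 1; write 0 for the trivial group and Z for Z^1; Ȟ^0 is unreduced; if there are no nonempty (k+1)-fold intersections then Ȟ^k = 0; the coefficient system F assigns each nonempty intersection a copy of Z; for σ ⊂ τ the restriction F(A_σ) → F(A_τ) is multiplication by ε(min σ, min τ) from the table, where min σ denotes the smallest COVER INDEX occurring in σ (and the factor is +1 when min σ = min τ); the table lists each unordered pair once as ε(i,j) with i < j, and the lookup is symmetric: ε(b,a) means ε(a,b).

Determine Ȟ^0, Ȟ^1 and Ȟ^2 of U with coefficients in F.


intersection data:
  A12={t2} A13={t5} A23={t6}
C dims 3,3; δ0: rk 2, SNF 1^2
Ȟ^0 = (3 − 2) − 0 = 1, so Ȟ^0 ≅ Z
Ȟ^1 = (3 − 0) − 2 = 1, so Ȟ^1 ≅ Z
Ȟ^2 = (0 − 0) − 0 = 0, so Ȟ^2 ≅ 0

Ȟ^0 ≅ Z, Ȟ^1 ≅ Z and Ȟ^2 ≅ 0


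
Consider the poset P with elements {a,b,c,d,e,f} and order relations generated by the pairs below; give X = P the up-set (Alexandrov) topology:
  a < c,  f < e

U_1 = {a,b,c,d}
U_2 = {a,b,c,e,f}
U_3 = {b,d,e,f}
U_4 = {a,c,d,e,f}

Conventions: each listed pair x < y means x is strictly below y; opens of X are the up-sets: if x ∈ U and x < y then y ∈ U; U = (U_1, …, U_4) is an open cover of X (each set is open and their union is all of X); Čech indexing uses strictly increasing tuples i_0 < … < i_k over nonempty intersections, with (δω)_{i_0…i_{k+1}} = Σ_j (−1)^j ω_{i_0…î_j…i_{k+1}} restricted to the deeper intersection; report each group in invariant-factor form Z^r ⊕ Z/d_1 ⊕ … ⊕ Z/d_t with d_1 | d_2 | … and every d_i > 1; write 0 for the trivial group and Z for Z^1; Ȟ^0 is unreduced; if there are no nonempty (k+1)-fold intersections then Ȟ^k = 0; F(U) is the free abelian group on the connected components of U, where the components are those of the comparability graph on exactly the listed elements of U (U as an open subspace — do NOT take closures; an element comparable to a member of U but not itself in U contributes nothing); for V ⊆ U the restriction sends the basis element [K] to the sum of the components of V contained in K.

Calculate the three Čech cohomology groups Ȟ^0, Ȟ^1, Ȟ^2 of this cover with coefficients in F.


Ȟ^0(U;F) ≅ Z^4; Ȟ^1(U;F) ≅ 0; Ȟ^2(U;F) ≅ 0

nonempty overlaps:
  U12={a,b,c} U13={b,d} U14={a,c,d} U23={b,e,f} U24={a,c,e,f} U34={d,e,f}
  U123={b} U124={a,c} U134={d} U234={e,f}
components per intersection:
  U1: {a,c} {b} {d}
  U2: {a,c} {b} {e,f}
  U3: {b} {d} {e,f}
  U4: {a,c} {d} {e,f}
  U12: {a,c} {b}
  U13: {b} {d}
  U14: {a,c} {d}
  U23: {b} {e,f}
  U24: {a,c} {e,f}
  U34: {d} {e,f}
  U123: {b}
  U124: {a,c}
  U134: {d}
  U234: {e,f}
C dims 12,12,4; δ0: rk 8, SNF 1^8; δ1: rk 4, SNF 1^4
degree 0: 12−8−0 = 4 → Ȟ^0 ≅ Z^4
degree 1: 12−4−8 = 0 → Ȟ^1 ≅ 0
degree 2: 4−0−4 = 0 → Ȟ^2 ≅ 0


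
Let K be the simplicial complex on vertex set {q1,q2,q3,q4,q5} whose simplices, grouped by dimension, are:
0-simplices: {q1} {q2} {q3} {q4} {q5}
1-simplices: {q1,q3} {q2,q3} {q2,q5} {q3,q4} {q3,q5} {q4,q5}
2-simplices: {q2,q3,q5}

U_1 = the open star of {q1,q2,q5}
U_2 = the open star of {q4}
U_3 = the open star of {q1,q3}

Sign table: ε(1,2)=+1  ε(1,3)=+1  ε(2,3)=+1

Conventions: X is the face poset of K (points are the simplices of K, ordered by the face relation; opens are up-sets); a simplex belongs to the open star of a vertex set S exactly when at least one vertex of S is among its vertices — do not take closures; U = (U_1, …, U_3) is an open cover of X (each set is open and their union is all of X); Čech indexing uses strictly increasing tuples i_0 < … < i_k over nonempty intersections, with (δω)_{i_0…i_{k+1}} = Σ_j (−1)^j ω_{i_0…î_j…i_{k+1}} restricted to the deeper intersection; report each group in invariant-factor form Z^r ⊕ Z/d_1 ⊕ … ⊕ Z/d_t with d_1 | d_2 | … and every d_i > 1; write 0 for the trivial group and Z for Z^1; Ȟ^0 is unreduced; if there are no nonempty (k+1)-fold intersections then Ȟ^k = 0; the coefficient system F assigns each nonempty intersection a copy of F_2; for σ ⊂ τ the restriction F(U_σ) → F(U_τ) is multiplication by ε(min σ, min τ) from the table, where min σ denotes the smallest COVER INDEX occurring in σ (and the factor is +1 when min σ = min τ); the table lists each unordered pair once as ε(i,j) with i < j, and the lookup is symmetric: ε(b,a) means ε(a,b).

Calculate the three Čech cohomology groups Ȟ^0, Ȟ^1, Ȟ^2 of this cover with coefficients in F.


Ȟ^0(U;F) ≅ Z/2; Ȟ^1(U;F) ≅ Z/2; Ȟ^2(U;F) ≅ 0

nerve simplices:
  U1={{q1},{q2},{q5},{q1,q3},{q2,q3},{q2,q5},{q3,q5},{q4,q5},{q2,q3,q5}} U2={{q4},{q3,q4},{q4,q5}} U3={{q1},{q3},{q1,q3},{q2,q3},{q3,q4},{q3,q5},{q2,q3,q5}}
  U12={{q4,q5}} U13={{q1},{q1,q3},{q2,q3},{q3,q5},{q2,q3,q5}} U23={{q3,q4}}
C dims 3,3; δ0: rk_F2 2
degree 0: 3−2−0 = 1 → Ȟ^0 ≅ Z/2
degree 1: 3−0−2 = 1 → Ȟ^1 ≅ Z/2
degree 2: 0−0−0 = 0 → Ȟ^2 ≅ 0


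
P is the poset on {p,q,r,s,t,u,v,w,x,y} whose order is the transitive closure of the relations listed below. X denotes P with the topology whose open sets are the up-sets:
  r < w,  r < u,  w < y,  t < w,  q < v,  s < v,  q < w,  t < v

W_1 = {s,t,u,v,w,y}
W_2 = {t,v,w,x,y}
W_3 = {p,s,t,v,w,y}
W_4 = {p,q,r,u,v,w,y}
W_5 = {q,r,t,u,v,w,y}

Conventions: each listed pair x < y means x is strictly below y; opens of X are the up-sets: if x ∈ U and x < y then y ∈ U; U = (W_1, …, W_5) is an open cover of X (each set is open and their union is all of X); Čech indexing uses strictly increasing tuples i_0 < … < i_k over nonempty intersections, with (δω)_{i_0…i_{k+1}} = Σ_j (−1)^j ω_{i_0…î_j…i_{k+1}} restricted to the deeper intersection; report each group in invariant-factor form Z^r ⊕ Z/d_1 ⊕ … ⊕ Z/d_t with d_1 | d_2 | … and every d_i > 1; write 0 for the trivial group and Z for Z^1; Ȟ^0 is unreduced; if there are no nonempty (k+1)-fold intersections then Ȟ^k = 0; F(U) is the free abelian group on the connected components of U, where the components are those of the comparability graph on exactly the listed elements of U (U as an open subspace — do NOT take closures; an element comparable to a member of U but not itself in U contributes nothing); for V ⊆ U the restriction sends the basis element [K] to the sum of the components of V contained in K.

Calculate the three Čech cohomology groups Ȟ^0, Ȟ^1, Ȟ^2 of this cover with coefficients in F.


Ȟ^0 ≅ Z^3, Ȟ^1 ≅ 0, Ȟ^2 ≅ 0

nonempty overlaps:
  W12={t,v,w,y} W13={s,t,v,w,y} W14={u,v,w,y} W15={t,u,v,w,y} W23={t,v,w,y} W24={v,w,y} W25={t,v,w,y} W34={p,v,w,y} W35={t,v,w,y} W45={q,r,u,v,w,y}
  W123={t,v,w,y} W124={v,w,y} W125={t,v,w,y} W134={v,w,y} W135={t,v,w,y} W145={u,v,w,y} W234={v,w,y} W235={t,v,w,y} W245={v,w,y} W345={v,w,y}
  W1234={v,w,y} W1235={t,v,w,y} W1245={v,w,y} W1345={v,w,y} W2345={v,w,y}
  W12345={v,w,y}
components per intersection:
  W1: {s,t,v,w,y} {u}
  W2: {t,v,w,y} {x}
  W3: {p} {s,t,v,w,y}
  W4: {p} {q,r,u,v,w,y}
  W5: {q,r,t,u,v,w,y}
  W12: {t,v,w,y}
  W13: {s,t,v,w,y}
  W14: {u} {v} {w,y}
  W15: {t,v,w,y} {u}
  W23: {t,v,w,y}
  W24: {v} {w,y}
  W25: {t,v,w,y}
  W34: {p} {v} {w,y}
  W35: {t,v,w,y}
  W45: {q,r,u,v,w,y}
  W123: {t,v,w,y}
  W124: {v} {w,y}
  W125: {t,v,w,y}
  W134: {v} {w,y}
  W135: {t,v,w,y}
  W145: {u} {v} {w,y}
  W234: {v} {w,y}
  W235: {t,v,w,y}
  W245: {v} {w,y}
  W345: {v} {w,y}
  W1234: {v} {w,y}
  W1235: {t,v,w,y}
  W1245: {v} {w,y}
  W1345: {v} {w,y}
  W2345: {v} {w,y}
  W12345: {v} {w,y}
C dims 9,16,17,9; δ0: rk 6, SNF 1^6; δ1: rk 10, SNF 1^10; δ2: rk 7, SNF 1^7
degree 0: 9−6−0 = 3 → Ȟ^0 ≅ Z^3
degree 1: 16−10−6 = 0 → Ȟ^1 ≅ 0
degree 2: 17−7−10 = 0 → Ȟ^2 ≅ 0


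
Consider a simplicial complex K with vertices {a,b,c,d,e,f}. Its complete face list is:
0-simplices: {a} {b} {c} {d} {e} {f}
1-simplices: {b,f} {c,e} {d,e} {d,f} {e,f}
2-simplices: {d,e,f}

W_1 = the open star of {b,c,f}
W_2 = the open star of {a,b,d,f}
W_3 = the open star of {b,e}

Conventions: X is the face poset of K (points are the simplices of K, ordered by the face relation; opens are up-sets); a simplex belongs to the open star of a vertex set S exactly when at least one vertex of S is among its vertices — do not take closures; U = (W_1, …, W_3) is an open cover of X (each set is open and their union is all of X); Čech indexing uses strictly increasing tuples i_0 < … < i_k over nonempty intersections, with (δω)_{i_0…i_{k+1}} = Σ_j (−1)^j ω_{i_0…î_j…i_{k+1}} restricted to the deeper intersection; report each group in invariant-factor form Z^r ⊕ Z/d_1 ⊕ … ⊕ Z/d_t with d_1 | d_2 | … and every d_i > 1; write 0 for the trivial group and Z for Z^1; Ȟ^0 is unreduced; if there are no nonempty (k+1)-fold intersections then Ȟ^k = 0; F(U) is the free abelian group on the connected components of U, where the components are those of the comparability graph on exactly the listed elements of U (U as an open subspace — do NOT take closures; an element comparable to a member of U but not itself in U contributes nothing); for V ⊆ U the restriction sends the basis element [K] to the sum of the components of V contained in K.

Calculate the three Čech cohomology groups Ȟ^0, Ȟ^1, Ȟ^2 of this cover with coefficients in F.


nerve simplices:
  W1={{b},{c},{f},{b,f},{c,e},{d,f},{e,f},{d,e,f}} W2={{a},{b},{d},{f},{b,f},{d,e},{d,f},{e,f},{d,e,f}} W3={{b},{e},{b,f},{c,e},{d,e},{e,f},{d,e,f}}
  W12={{b},{f},{b,f},{d,f},{e,f},{d,e,f}} W13={{b},{b,f},{c,e},{e,f},{d,e,f}} W23={{b},{b,f},{d,e},{e,f},{d,e,f}}
  W123={{b},{b,f},{e,f},{d,e,f}}
components per intersection:
  W1: {{b},{f},{b,f},{d,f},{e,f},{d,e,f}} {{c},{c,e}}
  W2: {{a}} {{b},{d},{f},{b,f},{d,e},{d,f},{e,f},{d,e,f}}
  W3: {{b},{b,f}} {{e},{c,e},{d,e},{e,f},{d,e,f}}
  W12: {{b},{f},{b,f},{d,f},{e,f},{d,e,f}}
  W13: {{b},{b,f}} {{c,e}} {{e,f},{d,e,f}}
  W23: {{b},{b,f}} {{d,e},{e,f},{d,e,f}}
  W123: {{b},{b,f}} {{e,f},{d,e,f}}
C dims 6,6,2; δ0: rk 4, SNF 1^4; δ1: rk 2, SNF 1^2
degree 0: 6−4−0 = 2 → Ȟ^0 ≅ Z^2
degree 1: 6−2−4 = 0 → Ȟ^1 ≅ 0
degree 2: 2−0−2 = 0 → Ȟ^2 ≅ 0

Ȟ^0 ≅ Z^2, Ȟ^1 ≅ 0, Ȟ^2 ≅ 0


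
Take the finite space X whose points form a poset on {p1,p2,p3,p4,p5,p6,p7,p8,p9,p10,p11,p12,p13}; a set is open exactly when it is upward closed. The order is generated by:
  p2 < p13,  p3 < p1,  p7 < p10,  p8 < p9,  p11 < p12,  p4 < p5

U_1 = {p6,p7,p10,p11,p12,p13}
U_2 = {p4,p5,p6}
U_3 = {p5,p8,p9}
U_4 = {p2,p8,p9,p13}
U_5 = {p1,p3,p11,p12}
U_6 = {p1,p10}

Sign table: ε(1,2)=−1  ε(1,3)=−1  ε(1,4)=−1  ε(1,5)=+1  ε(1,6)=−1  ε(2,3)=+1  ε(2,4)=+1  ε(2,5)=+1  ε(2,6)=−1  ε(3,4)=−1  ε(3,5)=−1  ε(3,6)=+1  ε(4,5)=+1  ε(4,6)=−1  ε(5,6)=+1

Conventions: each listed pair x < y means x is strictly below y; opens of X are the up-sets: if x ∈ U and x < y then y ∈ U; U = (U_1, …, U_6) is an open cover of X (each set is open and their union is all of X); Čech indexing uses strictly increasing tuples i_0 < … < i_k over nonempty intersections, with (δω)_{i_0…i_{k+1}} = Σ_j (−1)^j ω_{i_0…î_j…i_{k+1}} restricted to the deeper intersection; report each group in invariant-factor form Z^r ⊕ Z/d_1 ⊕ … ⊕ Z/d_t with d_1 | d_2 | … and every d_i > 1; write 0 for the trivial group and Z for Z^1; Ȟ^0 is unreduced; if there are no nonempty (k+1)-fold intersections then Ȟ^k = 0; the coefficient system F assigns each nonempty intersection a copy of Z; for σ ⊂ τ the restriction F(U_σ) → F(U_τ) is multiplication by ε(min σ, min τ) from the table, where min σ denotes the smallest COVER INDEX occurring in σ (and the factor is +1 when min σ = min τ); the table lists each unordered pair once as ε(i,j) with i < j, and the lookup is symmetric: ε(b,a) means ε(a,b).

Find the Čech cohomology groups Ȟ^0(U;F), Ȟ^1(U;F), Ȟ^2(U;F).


nonempty intersections:
  U12={p6} U14={p13} U15={p11,p12} U16={p10} U23={p5} U34={p8,p9} U56={p1}
C dims 6,7; δ0: rk 6, SNF 1^5·2
Ȟ^0: (6−6)−0=0 ⇒ 0
Ȟ^1: (7−0)−6=1 plus torsion [2] ⇒ Z ⊕ Z/2
Ȟ^2: (0−0)−0=0 ⇒ 0

Ȟ^0(U;F) ≅ 0, Ȟ^1(U;F) ≅ Z ⊕ Z/2 and Ȟ^2(U;F) ≅ 0


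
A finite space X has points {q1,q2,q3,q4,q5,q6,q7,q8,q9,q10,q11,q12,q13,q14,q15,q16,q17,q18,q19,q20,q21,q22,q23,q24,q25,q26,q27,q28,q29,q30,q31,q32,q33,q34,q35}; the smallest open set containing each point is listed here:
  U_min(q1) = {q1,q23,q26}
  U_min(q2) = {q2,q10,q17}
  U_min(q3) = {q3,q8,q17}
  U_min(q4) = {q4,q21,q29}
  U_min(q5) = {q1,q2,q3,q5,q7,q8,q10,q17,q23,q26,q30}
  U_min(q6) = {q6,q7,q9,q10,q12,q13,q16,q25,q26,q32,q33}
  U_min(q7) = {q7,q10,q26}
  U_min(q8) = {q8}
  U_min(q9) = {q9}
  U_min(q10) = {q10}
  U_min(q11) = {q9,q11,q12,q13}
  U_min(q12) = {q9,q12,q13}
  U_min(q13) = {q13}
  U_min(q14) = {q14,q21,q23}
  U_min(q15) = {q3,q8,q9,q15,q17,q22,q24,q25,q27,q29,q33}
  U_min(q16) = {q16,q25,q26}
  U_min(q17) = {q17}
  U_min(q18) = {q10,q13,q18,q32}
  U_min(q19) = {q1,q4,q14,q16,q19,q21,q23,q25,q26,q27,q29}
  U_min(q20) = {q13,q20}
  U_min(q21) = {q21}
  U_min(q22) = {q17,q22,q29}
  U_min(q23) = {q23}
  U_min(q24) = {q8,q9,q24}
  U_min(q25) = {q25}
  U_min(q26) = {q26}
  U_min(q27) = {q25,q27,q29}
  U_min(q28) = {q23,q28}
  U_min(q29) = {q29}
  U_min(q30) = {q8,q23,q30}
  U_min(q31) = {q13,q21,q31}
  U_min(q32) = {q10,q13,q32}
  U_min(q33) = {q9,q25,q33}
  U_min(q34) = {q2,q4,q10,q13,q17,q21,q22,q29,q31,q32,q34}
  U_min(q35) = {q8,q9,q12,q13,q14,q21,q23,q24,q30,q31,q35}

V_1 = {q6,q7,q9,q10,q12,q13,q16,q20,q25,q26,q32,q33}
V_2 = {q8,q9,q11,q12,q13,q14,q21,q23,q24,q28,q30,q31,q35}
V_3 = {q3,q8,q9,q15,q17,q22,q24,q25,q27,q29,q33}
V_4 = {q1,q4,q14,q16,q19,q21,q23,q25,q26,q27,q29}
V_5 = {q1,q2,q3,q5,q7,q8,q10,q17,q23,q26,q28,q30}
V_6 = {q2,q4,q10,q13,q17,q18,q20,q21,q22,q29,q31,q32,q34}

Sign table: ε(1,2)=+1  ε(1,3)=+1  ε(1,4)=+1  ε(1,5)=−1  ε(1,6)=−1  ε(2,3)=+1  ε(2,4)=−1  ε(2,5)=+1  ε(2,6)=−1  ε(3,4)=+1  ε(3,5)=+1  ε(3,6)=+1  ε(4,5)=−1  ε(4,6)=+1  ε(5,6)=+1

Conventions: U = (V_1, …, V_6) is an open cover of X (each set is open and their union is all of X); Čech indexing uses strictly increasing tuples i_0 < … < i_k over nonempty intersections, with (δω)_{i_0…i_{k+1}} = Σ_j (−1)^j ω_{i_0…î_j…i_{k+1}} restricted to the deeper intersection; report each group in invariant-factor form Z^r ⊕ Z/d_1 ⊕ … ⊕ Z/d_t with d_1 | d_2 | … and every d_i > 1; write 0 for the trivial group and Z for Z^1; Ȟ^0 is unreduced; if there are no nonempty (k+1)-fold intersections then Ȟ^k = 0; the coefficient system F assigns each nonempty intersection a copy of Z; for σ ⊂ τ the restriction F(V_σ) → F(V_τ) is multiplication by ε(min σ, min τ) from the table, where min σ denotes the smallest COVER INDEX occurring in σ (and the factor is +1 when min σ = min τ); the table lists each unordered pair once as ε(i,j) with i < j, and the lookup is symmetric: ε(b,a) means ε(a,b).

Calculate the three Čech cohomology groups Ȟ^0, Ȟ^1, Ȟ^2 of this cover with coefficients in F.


Ȟ^0 ≅ 0; Ȟ^1 ≅ Z/2; Ȟ^2 ≅ Z

nonempty overlaps:
  V12={q9,q12,q13} V13={q9,q25,q33} V14={q16,q25,q26} V15={q7,q10,q26} V16={q10,q13,q20,q32} V23={q8,q9,q24} V24={q14,q21,q23} V25={q8,q23,q28,q30} V26={q13,q21,q31} V34={q25,q27,q29} V35={q3,q8,q17} V36={q17,q22,q29} V45={q1,q23,q26} V46={q4,q21,q29} V56={q2,q10,q17}
  V123={q9} V126={q13} V134={q25} V145={q26} V156={q10} V235={q8} V245={q23} V246={q21} V346={q29} V356={q17}
C dims 6,15,10; δ0: rk 6, SNF 1^5·2; δ1: rk 9, SNF 1^9
degree 0: 6−6−0 = 0 → Ȟ^0 ≅ 0
degree 1: 15−9−6 = 0 plus torsion [2] → Ȟ^1 ≅ Z/2
degree 2: 10−0−9 = 1 → Ȟ^2 ≅ Z


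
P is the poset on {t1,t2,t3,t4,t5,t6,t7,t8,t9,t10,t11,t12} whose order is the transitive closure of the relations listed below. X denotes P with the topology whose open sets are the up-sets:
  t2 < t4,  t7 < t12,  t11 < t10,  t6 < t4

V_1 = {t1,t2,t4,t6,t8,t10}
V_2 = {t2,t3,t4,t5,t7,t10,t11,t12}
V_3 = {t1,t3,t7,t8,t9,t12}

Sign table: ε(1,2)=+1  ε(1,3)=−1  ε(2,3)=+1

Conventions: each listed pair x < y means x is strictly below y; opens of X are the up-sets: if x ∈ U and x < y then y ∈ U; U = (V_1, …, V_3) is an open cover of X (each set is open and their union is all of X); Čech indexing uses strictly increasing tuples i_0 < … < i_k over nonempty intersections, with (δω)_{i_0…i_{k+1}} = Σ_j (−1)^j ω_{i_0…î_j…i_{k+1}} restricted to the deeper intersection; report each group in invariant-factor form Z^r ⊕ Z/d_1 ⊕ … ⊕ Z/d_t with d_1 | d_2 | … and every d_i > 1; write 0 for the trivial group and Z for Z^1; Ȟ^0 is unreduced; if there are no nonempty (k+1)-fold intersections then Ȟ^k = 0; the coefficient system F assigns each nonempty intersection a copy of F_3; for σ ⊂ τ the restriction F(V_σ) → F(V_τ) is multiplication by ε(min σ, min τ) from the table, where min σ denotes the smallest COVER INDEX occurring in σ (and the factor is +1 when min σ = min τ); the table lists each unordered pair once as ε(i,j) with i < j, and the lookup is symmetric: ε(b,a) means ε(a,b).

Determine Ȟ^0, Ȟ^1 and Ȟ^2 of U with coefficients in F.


nonempty overlaps:
  V12={t2,t4,t10} V13={t1,t8} V23={t3,t7,t12}
C dims 3,3; δ0: rk_F3 3
degree 0: 3−3−0 = 0 → Ȟ^0 ≅ 0
degree 1: 3−0−3 = 0 → Ȟ^1 ≅ 0
degree 2: 0−0−0 = 0 → Ȟ^2 ≅ 0

Ȟ^0 = 0; Ȟ^1 = 0; Ȟ^2 = 0


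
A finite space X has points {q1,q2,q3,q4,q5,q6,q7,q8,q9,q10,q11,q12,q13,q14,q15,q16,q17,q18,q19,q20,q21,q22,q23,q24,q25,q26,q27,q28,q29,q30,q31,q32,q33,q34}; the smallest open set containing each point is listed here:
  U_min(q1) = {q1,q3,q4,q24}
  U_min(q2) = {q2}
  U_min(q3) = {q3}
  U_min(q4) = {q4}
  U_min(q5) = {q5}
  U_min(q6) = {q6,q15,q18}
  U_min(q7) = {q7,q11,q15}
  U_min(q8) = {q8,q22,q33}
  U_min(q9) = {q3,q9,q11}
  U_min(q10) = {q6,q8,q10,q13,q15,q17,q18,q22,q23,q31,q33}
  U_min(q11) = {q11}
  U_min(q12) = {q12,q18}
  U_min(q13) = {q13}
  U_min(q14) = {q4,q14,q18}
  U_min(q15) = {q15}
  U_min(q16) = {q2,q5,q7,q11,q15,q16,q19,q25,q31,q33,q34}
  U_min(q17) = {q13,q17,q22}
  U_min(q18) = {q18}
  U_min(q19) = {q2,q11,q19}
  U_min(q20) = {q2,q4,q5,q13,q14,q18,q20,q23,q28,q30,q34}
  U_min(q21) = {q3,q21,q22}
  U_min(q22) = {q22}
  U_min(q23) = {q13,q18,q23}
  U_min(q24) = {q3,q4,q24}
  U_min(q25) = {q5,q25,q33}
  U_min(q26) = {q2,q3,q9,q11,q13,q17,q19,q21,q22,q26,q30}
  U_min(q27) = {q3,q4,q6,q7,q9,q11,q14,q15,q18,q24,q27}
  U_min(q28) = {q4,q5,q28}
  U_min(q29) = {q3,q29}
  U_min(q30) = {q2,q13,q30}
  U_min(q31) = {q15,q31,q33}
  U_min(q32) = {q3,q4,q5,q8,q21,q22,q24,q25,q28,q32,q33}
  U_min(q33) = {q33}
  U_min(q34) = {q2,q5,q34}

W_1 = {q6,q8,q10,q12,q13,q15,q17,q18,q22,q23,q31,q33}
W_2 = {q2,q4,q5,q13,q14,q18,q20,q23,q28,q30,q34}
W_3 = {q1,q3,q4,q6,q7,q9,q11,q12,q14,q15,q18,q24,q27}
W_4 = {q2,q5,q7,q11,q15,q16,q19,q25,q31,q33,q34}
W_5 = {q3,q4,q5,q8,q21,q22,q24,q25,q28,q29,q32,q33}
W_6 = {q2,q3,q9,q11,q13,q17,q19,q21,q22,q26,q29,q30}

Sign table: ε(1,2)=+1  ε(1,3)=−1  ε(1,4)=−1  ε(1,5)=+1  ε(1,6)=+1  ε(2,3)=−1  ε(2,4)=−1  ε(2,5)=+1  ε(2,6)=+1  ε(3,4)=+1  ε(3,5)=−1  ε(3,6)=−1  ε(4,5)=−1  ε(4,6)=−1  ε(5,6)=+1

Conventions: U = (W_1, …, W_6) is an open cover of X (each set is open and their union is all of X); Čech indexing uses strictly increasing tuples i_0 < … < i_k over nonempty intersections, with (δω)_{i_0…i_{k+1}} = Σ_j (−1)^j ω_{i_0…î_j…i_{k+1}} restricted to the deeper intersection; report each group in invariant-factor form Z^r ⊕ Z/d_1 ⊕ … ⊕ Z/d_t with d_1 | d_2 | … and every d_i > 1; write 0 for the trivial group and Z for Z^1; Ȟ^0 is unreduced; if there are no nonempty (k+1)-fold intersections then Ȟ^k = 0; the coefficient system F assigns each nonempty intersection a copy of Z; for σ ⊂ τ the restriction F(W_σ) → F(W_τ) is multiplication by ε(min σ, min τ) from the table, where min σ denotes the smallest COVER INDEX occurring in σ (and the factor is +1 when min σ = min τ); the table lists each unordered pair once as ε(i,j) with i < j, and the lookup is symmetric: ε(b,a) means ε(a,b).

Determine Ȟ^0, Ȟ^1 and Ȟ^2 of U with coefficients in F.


Ȟ^0 ≅ Z,  Ȟ^1 ≅ 0,  Ȟ^2 ≅ Z/2

intersection data:
  W12={q13,q18,q23} W13={q6,q12,q15,q18} W14={q15,q31,q33} W15={q8,q22,q33} W16={q13,q17,q22} W23={q4,q14,q18} W24={q2,q5,q34} W25={q4,q5,q28} W26={q2,q13,q30} W34={q7,q11,q15} W35={q3,q4,q24} W36={q3,q9,q11} W45={q5,q25,q33} W46={q2,q11,q19} W56={q3,q21,q22,q29}
  W123={q18} W126={q13} W134={q15} W145={q33} W156={q22} W235={q4} W245={q5} W246={q2} W346={q11} W356={q3}
C dims 6,15,10; δ0: rk 5, SNF 1^5; δ1: rk 10, SNF 1^9·2
Ȟ^0 = (6 − 5) − 0 = 1, so Ȟ^0 ≅ Z
Ȟ^1 = (15 − 10) − 5 = 0, so Ȟ^1 ≅ 0
Ȟ^2 = (10 − 0) − 10 = 0 plus torsion [2], so Ȟ^2 ≅ Z/2


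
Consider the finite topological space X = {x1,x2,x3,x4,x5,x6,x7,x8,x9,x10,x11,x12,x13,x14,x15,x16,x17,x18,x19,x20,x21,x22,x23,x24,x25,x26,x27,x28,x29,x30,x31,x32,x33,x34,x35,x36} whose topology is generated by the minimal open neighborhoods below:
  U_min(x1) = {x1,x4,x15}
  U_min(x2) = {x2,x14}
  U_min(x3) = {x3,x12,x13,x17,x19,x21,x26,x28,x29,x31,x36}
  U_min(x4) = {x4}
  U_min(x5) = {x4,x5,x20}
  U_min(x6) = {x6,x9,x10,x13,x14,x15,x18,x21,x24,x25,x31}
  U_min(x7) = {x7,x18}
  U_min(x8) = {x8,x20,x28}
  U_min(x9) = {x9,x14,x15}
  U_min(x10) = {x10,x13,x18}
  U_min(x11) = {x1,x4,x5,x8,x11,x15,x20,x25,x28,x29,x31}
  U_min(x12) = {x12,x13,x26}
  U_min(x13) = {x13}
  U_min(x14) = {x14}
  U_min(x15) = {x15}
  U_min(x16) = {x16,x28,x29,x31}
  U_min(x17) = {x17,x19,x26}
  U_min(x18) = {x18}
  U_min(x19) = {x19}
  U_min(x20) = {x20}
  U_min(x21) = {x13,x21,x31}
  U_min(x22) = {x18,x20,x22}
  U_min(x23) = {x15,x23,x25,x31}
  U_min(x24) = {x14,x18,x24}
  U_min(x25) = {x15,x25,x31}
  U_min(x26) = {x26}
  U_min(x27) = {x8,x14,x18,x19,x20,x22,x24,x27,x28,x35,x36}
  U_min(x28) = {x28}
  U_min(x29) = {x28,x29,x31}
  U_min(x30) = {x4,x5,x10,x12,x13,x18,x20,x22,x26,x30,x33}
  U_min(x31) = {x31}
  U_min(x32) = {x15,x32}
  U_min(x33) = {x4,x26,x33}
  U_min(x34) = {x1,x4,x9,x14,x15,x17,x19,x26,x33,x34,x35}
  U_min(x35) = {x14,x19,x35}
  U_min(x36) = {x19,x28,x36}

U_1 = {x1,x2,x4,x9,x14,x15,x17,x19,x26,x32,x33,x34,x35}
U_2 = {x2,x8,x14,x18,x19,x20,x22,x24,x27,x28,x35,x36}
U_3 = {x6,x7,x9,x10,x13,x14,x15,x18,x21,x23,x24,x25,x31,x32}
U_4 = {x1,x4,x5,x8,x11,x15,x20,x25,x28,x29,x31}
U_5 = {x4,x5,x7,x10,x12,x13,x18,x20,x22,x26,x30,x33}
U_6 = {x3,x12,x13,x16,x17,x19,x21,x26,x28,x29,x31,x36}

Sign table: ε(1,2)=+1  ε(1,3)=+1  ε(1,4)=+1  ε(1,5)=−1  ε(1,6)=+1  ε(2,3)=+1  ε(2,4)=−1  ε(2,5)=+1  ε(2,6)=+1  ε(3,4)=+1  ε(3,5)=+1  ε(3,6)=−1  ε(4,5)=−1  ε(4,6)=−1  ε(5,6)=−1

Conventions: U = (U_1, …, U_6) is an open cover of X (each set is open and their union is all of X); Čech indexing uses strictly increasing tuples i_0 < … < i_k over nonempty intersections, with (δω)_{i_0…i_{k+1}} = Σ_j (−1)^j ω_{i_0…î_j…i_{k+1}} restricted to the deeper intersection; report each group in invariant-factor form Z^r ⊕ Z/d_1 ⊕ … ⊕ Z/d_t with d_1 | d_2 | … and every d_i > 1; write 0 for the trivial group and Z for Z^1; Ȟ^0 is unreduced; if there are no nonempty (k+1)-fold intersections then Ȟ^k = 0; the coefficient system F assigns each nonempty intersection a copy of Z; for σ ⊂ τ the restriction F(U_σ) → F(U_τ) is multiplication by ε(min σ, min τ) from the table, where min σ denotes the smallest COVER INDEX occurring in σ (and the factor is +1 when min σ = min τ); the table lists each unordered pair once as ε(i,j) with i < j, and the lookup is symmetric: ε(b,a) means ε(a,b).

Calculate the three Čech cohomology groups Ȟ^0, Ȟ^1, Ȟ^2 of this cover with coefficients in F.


Ȟ^0 ≅ 0, Ȟ^1 ≅ Z/2, Ȟ^2 ≅ Z

nonempty overlaps:
  U12={x2,x14,x19,x35} U13={x9,x14,x15,x32} U14={x1,x4,x15} U15={x4,x26,x33} U16={x17,x19,x26} U23={x14,x18,x24} U24={x8,x20,x28} U25={x18,x20,x22} U26={x19,x28,x36} U34={x15,x25,x31} U35={x7,x10,x13,x18} U36={x13,x21,x31} U45={x4,x5,x20} U46={x28,x29,x31} U56={x12,x13,x26}
  U123={x14} U126={x19} U134={x15} U145={x4} U156={x26} U235={x18} U245={x20} U246={x28} U346={x31} U356={x13}
C dims 6,15,10; δ0: rk 6, SNF 1^5·2; δ1: rk 9, SNF 1^9
degree 0: 6−6−0 = 0 → Ȟ^0 ≅ 0
degree 1: 15−9−6 = 0 plus torsion [2] → Ȟ^1 ≅ Z/2
degree 2: 10−0−9 = 1 → Ȟ^2 ≅ Z
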